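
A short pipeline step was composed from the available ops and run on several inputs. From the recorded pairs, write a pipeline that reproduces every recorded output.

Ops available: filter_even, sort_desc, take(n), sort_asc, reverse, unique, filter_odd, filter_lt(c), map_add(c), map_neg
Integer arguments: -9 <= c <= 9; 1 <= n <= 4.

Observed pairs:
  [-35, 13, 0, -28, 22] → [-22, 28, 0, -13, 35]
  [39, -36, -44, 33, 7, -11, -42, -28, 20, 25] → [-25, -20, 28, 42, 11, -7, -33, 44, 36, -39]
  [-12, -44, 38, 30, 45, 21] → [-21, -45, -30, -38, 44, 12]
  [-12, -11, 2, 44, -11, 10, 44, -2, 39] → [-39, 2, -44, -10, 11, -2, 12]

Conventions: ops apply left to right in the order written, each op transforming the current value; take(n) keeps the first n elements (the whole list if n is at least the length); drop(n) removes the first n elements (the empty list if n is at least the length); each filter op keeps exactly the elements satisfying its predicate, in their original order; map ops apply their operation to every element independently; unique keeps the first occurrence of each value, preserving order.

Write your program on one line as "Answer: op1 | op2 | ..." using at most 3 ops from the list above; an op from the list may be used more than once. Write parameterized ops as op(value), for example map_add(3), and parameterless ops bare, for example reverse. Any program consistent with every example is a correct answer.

reverse | map_neg | unique

Check, running the answer program on each example:
  [-35, 13, 0, -28, 22] -> [22, -28, 0, 13, -35] -> [-22, 28, 0, -13, 35] -> [-22, 28, 0, -13, 35]
  [39, -36, -44, 33, 7, -11, -42, -28, 20, 25] -> [25, 20, -28, -42, -11, 7, 33, -44, -36, 39] -> [-25, -20, 28, 42, 11, -7, -33, 44, 36, -39] -> [-25, -20, 28, 42, 11, -7, -33, 44, 36, -39]
  [-12, -44, 38, 30, 45, 21] -> [21, 45, 30, 38, -44, -12] -> [-21, -45, -30, -38, 44, 12] -> [-21, -45, -30, -38, 44, 12]
  [-12, -11, 2, 44, -11, 10, 44, -2, 39] -> [39, -2, 44, 10, -11, 44, 2, -11, -12] -> [-39, 2, -44, -10, 11, -44, -2, 11, 12] -> [-39, 2, -44, -10, 11, -2, 12]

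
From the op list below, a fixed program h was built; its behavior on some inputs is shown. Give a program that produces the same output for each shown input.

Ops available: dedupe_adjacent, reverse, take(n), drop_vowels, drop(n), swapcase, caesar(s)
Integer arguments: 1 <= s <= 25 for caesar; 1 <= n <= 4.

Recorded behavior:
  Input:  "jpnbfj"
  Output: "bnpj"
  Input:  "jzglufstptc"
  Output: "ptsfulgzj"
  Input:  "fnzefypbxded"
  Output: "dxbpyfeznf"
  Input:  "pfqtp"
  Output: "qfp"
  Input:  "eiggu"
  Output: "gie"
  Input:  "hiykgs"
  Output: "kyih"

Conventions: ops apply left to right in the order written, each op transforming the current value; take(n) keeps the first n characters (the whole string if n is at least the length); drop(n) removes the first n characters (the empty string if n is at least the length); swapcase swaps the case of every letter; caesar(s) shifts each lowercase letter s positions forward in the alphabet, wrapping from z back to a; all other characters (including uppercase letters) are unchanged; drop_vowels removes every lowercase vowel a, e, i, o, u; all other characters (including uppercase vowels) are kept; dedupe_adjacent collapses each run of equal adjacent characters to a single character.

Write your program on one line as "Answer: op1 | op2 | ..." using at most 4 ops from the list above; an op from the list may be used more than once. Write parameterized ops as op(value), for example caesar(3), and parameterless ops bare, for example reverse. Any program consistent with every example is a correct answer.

swapcase | reverse | swapcase | drop(2)

Check, running the answer program on each example:
  "jpnbfj" -> "JPNBFJ" -> "JFBNPJ" -> "jfbnpj" -> "bnpj"
  "jzglufstptc" -> "JZGLUFSTPTC" -> "CTPTSFULGZJ" -> "ctptsfulgzj" -> "ptsfulgzj"
  "fnzefypbxded" -> "FNZEFYPBXDED" -> "DEDXBPYFEZNF" -> "dedxbpyfeznf" -> "dxbpyfeznf"
  "pfqtp" -> "PFQTP" -> "PTQFP" -> "ptqfp" -> "qfp"
  "eiggu" -> "EIGGU" -> "UGGIE" -> "uggie" -> "gie"
  "hiykgs" -> "HIYKGS" -> "SGKYIH" -> "sgkyih" -> "kyih"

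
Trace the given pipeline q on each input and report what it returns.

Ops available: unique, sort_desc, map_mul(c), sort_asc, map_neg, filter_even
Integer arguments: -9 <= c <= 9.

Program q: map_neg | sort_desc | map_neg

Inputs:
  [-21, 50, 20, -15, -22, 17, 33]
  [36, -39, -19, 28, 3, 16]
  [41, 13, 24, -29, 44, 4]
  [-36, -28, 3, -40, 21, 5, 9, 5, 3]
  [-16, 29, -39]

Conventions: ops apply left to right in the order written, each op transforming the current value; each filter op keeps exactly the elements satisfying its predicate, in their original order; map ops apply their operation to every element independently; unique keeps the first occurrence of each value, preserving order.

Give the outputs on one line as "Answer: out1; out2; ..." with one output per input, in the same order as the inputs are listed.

Execution, op by op:
  [-21, 50, 20, -15, -22, 17, 33] -> [21, -50, -20, 15, 22, -17, -33] -> [22, 21, 15, -17, -20, -33, -50] -> [-22, -21, -15, 17, 20, 33, 50]
  [36, -39, -19, 28, 3, 16] -> [-36, 39, 19, -28, -3, -16] -> [39, 19, -3, -16, -28, -36] -> [-39, -19, 3, 16, 28, 36]
  [41, 13, 24, -29, 44, 4] -> [-41, -13, -24, 29, -44, -4] -> [29, -4, -13, -24, -41, -44] -> [-29, 4, 13, 24, 41, 44]
  [-36, -28, 3, -40, 21, 5, 9, 5, 3] -> [36, 28, -3, 40, -21, -5, -9, -5, -3] -> [40, 36, 28, -3, -3, -5, -5, -9, -21] -> [-40, -36, -28, 3, 3, 5, 5, 9, 21]
  [-16, 29, -39] -> [16, -29, 39] -> [39, 16, -29] -> [-39, -16, 29]

[-22, -21, -15, 17, 20, 33, 50]; [-39, -19, 3, 16, 28, 36]; [-29, 4, 13, 24, 41, 44]; [-40, -36, -28, 3, 3, 5, 5, 9, 21]; [-39, -16, 29]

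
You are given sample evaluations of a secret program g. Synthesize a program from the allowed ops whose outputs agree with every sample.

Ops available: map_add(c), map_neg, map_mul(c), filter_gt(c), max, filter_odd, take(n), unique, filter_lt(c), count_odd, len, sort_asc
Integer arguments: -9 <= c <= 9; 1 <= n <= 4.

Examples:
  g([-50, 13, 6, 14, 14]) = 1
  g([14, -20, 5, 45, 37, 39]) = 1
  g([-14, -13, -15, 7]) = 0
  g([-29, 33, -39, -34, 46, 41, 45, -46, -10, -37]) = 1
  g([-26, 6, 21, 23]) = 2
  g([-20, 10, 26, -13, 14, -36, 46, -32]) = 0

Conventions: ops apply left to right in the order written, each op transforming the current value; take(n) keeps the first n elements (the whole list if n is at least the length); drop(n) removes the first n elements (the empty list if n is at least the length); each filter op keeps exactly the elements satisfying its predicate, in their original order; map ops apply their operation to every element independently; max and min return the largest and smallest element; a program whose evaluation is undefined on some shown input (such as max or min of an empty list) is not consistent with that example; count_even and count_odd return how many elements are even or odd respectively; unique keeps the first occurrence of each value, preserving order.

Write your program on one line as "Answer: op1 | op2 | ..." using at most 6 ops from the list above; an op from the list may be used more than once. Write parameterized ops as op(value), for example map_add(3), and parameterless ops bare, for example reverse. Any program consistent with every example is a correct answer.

map_neg | filter_lt(-8) | take(2) | map_neg | count_odd

Check, running the answer program on each example:
  [-50, 13, 6, 14, 14] -> [50, -13, -6, -14, -14] -> [-13, -14, -14] -> [-13, -14] -> [13, 14] -> 1
  [14, -20, 5, 45, 37, 39] -> [-14, 20, -5, -45, -37, -39] -> [-14, -45, -37, -39] -> [-14, -45] -> [14, 45] -> 1
  [-14, -13, -15, 7] -> [14, 13, 15, -7] -> [] -> [] -> [] -> 0
  [-29, 33, -39, -34, 46, 41, 45, -46, -10, -37] -> [29, -33, 39, 34, -46, -41, -45, 46, 10, 37] -> [-33, -46, -41, -45] -> [-33, -46] -> [33, 46] -> 1
  [-26, 6, 21, 23] -> [26, -6, -21, -23] -> [-21, -23] -> [-21, -23] -> [21, 23] -> 2
  [-20, 10, 26, -13, 14, -36, 46, -32] -> [20, -10, -26, 13, -14, 36, -46, 32] -> [-10, -26, -14, -46] -> [-10, -26] -> [10, 26] -> 0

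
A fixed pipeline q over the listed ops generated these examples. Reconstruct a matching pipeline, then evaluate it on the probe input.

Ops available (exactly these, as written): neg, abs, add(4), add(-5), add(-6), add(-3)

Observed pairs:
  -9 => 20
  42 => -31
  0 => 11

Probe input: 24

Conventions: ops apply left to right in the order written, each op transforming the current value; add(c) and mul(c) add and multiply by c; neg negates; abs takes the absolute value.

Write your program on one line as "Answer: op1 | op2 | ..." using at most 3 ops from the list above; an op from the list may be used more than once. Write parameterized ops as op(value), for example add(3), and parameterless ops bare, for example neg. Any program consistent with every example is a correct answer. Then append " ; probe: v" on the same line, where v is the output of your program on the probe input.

add(-6) | add(-5) | neg ; probe: -13

Check, running the answer program on each example:
  -9 -> -15 -> -20 -> 20
  42 -> 36 -> 31 -> -31
  0 -> -6 -> -11 -> 11
  probe: 24 -> 18 -> 13 -> -13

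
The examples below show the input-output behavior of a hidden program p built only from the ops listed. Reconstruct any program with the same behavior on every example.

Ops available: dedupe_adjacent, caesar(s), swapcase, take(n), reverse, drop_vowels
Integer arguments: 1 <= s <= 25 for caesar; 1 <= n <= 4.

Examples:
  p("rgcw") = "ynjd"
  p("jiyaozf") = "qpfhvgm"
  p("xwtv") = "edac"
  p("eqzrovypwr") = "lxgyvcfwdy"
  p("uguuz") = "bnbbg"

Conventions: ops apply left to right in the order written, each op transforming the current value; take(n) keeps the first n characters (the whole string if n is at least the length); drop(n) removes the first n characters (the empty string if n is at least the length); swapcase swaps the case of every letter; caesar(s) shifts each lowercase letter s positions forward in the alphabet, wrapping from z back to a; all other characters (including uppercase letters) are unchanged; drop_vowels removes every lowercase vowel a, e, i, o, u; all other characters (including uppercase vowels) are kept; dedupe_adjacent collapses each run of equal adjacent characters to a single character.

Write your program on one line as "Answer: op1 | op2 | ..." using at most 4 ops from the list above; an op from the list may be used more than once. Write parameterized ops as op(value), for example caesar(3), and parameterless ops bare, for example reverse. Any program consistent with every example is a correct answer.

caesar(9) | caesar(5) | caesar(19)

Check, running the answer program on each example:
  "rgcw" -> "aplf" -> "fuqk" -> "ynjd"
  "jiyaozf" -> "srhjxio" -> "xwmocnt" -> "qpfhvgm"
  "xwtv" -> "gfce" -> "lkhj" -> "edac"
  "eqzrovypwr" -> "nziaxehyfa" -> "senfcjmdkf" -> "lxgyvcfwdy"
  "uguuz" -> "dpddi" -> "iuiin" -> "bnbbg"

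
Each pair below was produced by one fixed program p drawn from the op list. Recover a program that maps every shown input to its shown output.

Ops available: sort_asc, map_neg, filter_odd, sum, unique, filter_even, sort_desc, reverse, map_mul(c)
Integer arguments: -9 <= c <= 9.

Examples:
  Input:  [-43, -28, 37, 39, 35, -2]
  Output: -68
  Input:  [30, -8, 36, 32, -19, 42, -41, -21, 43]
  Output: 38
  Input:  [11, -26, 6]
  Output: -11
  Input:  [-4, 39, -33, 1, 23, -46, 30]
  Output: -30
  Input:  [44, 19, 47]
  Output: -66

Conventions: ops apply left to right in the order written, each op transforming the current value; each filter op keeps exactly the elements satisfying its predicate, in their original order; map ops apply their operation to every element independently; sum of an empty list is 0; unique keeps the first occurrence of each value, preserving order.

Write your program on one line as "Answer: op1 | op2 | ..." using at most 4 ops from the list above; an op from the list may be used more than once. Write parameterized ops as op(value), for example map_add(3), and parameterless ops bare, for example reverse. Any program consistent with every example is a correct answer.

sort_desc | filter_odd | map_neg | sum

Check, running the answer program on each example:
  [-43, -28, 37, 39, 35, -2] -> [39, 37, 35, -2, -28, -43] -> [39, 37, 35, -43] -> [-39, -37, -35, 43] -> -68
  [30, -8, 36, 32, -19, 42, -41, -21, 43] -> [43, 42, 36, 32, 30, -8, -19, -21, -41] -> [43, -19, -21, -41] -> [-43, 19, 21, 41] -> 38
  [11, -26, 6] -> [11, 6, -26] -> [11] -> [-11] -> -11
  [-4, 39, -33, 1, 23, -46, 30] -> [39, 30, 23, 1, -4, -33, -46] -> [39, 23, 1, -33] -> [-39, -23, -1, 33] -> -30
  [44, 19, 47] -> [47, 44, 19] -> [47, 19] -> [-47, -19] -> -66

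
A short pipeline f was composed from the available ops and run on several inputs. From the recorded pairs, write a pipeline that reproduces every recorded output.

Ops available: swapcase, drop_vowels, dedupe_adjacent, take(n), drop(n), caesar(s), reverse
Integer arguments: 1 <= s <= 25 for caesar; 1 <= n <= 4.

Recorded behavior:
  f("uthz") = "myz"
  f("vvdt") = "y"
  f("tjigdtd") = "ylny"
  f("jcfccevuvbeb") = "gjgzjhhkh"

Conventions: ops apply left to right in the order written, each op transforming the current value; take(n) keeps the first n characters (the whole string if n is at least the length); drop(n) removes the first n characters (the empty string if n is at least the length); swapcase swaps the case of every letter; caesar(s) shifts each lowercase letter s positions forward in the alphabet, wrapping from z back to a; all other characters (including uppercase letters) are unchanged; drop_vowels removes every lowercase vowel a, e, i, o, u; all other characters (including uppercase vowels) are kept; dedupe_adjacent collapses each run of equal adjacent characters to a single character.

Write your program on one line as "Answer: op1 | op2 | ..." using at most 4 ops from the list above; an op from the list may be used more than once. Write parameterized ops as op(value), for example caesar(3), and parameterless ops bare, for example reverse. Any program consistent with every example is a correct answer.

caesar(5) | reverse | drop_vowels

Check, running the answer program on each example:
  "uthz" -> "zyme" -> "emyz" -> "myz"
  "vvdt" -> "aaiy" -> "yiaa" -> "y"
  "tjigdtd" -> "yonliyi" -> "iyilnoy" -> "ylny"
  "jcfccevuvbeb" -> "ohkhhjazagjg" -> "gjgazajhhkho" -> "gjgzjhhkh"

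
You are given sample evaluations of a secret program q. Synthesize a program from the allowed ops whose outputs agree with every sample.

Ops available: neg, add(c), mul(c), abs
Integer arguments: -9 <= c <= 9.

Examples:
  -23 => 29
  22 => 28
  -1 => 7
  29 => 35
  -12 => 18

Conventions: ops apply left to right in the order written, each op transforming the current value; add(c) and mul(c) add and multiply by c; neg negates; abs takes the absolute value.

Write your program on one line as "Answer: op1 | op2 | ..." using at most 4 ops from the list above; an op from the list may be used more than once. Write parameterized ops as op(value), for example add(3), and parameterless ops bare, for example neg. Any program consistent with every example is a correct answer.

neg | abs | add(6)

Check, running the answer program on each example:
  -23 -> 23 -> 23 -> 29
  22 -> -22 -> 22 -> 28
  -1 -> 1 -> 1 -> 7
  29 -> -29 -> 29 -> 35
  -12 -> 12 -> 12 -> 18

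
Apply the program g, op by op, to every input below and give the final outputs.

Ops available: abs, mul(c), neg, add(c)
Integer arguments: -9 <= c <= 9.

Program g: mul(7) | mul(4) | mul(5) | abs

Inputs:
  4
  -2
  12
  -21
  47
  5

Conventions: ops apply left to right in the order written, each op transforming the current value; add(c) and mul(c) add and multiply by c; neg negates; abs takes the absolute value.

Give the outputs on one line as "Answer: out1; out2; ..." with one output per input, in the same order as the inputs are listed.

Execution, op by op:
  4 -> 28 -> 112 -> 560 -> 560
  -2 -> -14 -> -56 -> -280 -> 280
  12 -> 84 -> 336 -> 1680 -> 1680
  -21 -> -147 -> -588 -> -2940 -> 2940
  47 -> 329 -> 1316 -> 6580 -> 6580
  5 -> 35 -> 140 -> 700 -> 700

560; 280; 1680; 2940; 6580; 700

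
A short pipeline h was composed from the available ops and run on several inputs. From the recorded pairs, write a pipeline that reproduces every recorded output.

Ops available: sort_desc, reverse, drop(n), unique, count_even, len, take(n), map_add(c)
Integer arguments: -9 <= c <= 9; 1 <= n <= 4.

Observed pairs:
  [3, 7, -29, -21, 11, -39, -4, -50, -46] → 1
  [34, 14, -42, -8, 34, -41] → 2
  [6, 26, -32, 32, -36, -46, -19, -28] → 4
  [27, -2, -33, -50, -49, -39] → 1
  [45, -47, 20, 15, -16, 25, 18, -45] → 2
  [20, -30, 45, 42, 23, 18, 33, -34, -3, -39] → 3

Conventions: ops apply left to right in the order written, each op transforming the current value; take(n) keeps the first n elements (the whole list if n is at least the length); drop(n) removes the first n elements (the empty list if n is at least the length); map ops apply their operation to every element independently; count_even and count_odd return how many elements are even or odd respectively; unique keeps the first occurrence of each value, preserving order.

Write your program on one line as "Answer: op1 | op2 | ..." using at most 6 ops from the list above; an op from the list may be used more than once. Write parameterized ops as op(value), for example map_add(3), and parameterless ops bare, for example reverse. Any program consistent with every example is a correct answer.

sort_desc | reverse | drop(3) | unique | map_add(-8) | count_even

Check, running the answer program on each example:
  [3, 7, -29, -21, 11, -39, -4, -50, -46] -> [11, 7, 3, -4, -21, -29, -39, -46, -50] -> [-50, -46, -39, -29, -21, -4, 3, 7, 11] -> [-29, -21, -4, 3, 7, 11] -> [-29, -21, -4, 3, 7, 11] -> [-37, -29, -12, -5, -1, 3] -> 1
  [34, 14, -42, -8, 34, -41] -> [34, 34, 14, -8, -41, -42] -> [-42, -41, -8, 14, 34, 34] -> [14, 34, 34] -> [14, 34] -> [6, 26] -> 2
  [6, 26, -32, 32, -36, -46, -19, -28] -> [32, 26, 6, -19, -28, -32, -36, -46] -> [-46, -36, -32, -28, -19, 6, 26, 32] -> [-28, -19, 6, 26, 32] -> [-28, -19, 6, 26, 32] -> [-36, -27, -2, 18, 24] -> 4
  [27, -2, -33, -50, -49, -39] -> [27, -2, -33, -39, -49, -50] -> [-50, -49, -39, -33, -2, 27] -> [-33, -2, 27] -> [-33, -2, 27] -> [-41, -10, 19] -> 1
  [45, -47, 20, 15, -16, 25, 18, -45] -> [45, 25, 20, 18, 15, -16, -45, -47] -> [-47, -45, -16, 15, 18, 20, 25, 45] -> [15, 18, 20, 25, 45] -> [15, 18, 20, 25, 45] -> [7, 10, 12, 17, 37] -> 2
  [20, -30, 45, 42, 23, 18, 33, -34, -3, -39] -> [45, 42, 33, 23, 20, 18, -3, -30, -34, -39] -> [-39, -34, -30, -3, 18, 20, 23, 33, 42, 45] -> [-3, 18, 20, 23, 33, 42, 45] -> [-3, 18, 20, 23, 33, 42, 45] -> [-11, 10, 12, 15, 25, 34, 37] -> 3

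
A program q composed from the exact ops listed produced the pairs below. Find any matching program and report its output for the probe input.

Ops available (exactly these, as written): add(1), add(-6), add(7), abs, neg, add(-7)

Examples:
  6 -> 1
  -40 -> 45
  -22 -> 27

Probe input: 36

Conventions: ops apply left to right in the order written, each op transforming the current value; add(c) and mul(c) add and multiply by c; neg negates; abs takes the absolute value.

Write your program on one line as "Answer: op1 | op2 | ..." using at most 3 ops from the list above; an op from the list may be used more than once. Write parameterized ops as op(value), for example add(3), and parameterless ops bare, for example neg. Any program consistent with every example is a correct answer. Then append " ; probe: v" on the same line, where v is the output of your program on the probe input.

add(1) | add(-6) | abs ; probe: 31

Check, running the answer program on each example:
  6 -> 7 -> 1 -> 1
  -40 -> -39 -> -45 -> 45
  -22 -> -21 -> -27 -> 27
  probe: 36 -> 37 -> 31 -> 31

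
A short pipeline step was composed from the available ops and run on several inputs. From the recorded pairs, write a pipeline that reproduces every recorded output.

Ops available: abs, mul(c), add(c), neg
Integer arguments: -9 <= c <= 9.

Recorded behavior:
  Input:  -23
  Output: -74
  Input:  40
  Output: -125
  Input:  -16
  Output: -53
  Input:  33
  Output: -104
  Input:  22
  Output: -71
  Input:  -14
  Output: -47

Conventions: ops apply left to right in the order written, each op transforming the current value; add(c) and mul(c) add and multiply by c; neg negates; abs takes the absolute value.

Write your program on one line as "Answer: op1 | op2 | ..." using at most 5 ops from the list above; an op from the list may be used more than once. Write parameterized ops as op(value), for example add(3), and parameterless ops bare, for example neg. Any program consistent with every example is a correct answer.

abs | add(2) | mul(3) | add(-1) | neg

Check, running the answer program on each example:
  -23 -> 23 -> 25 -> 75 -> 74 -> -74
  40 -> 40 -> 42 -> 126 -> 125 -> -125
  -16 -> 16 -> 18 -> 54 -> 53 -> -53
  33 -> 33 -> 35 -> 105 -> 104 -> -104
  22 -> 22 -> 24 -> 72 -> 71 -> -71
  -14 -> 14 -> 16 -> 48 -> 47 -> -47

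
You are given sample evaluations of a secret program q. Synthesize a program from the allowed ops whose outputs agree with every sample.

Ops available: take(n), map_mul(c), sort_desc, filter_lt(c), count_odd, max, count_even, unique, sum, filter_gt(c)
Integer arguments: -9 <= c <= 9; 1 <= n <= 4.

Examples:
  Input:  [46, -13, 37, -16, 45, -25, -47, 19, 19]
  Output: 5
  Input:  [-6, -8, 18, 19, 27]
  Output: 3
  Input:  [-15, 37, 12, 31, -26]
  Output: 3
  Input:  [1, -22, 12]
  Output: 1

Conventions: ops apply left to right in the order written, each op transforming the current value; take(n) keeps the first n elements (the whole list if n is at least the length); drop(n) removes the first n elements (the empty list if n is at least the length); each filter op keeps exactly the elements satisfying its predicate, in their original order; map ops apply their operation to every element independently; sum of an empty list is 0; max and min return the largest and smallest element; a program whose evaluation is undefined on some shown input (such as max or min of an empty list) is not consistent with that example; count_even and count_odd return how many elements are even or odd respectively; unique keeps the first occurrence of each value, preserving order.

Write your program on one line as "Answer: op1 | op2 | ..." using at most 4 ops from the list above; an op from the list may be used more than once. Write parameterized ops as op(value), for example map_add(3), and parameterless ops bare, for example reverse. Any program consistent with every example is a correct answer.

filter_gt(8) | map_mul(-8) | count_even

Check, running the answer program on each example:
  [46, -13, 37, -16, 45, -25, -47, 19, 19] -> [46, 37, 45, 19, 19] -> [-368, -296, -360, -152, -152] -> 5
  [-6, -8, 18, 19, 27] -> [18, 19, 27] -> [-144, -152, -216] -> 3
  [-15, 37, 12, 31, -26] -> [37, 12, 31] -> [-296, -96, -248] -> 3
  [1, -22, 12] -> [12] -> [-96] -> 1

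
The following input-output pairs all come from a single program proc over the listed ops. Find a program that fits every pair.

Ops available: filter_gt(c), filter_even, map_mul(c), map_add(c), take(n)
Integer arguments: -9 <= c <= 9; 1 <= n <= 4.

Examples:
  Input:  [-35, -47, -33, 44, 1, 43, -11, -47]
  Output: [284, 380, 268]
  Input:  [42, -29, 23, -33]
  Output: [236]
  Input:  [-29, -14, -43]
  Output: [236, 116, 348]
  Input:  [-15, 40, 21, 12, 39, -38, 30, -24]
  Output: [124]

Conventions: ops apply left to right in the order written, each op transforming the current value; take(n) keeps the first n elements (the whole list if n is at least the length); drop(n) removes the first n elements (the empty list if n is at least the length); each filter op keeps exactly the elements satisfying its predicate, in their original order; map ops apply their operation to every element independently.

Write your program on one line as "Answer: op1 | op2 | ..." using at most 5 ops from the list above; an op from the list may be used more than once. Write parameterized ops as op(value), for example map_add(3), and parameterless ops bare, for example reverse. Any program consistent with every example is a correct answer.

map_mul(-8) | map_add(4) | take(3) | filter_gt(7)

Check, running the answer program on each example:
  [-35, -47, -33, 44, 1, 43, -11, -47] -> [280, 376, 264, -352, -8, -344, 88, 376] -> [284, 380, 268, -348, -4, -340, 92, 380] -> [284, 380, 268] -> [284, 380, 268]
  [42, -29, 23, -33] -> [-336, 232, -184, 264] -> [-332, 236, -180, 268] -> [-332, 236, -180] -> [236]
  [-29, -14, -43] -> [232, 112, 344] -> [236, 116, 348] -> [236, 116, 348] -> [236, 116, 348]
  [-15, 40, 21, 12, 39, -38, 30, -24] -> [120, -320, -168, -96, -312, 304, -240, 192] -> [124, -316, -164, -92, -308, 308, -236, 196] -> [124, -316, -164] -> [124]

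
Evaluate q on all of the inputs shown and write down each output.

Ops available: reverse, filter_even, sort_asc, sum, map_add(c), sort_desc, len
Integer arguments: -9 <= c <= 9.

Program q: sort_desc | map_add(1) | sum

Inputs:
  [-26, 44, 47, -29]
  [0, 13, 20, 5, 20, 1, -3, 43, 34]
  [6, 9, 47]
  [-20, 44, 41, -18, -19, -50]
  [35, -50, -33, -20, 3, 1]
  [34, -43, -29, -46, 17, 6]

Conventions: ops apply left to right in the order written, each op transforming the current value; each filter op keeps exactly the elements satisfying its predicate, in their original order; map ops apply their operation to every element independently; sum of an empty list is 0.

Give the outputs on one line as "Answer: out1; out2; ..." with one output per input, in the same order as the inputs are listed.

40; 142; 65; -16; -58; -55

Execution, op by op:
  [-26, 44, 47, -29] -> [47, 44, -26, -29] -> [48, 45, -25, -28] -> 40
  [0, 13, 20, 5, 20, 1, -3, 43, 34] -> [43, 34, 20, 20, 13, 5, 1, 0, -3] -> [44, 35, 21, 21, 14, 6, 2, 1, -2] -> 142
  [6, 9, 47] -> [47, 9, 6] -> [48, 10, 7] -> 65
  [-20, 44, 41, -18, -19, -50] -> [44, 41, -18, -19, -20, -50] -> [45, 42, -17, -18, -19, -49] -> -16
  [35, -50, -33, -20, 3, 1] -> [35, 3, 1, -20, -33, -50] -> [36, 4, 2, -19, -32, -49] -> -58
  [34, -43, -29, -46, 17, 6] -> [34, 17, 6, -29, -43, -46] -> [35, 18, 7, -28, -42, -45] -> -55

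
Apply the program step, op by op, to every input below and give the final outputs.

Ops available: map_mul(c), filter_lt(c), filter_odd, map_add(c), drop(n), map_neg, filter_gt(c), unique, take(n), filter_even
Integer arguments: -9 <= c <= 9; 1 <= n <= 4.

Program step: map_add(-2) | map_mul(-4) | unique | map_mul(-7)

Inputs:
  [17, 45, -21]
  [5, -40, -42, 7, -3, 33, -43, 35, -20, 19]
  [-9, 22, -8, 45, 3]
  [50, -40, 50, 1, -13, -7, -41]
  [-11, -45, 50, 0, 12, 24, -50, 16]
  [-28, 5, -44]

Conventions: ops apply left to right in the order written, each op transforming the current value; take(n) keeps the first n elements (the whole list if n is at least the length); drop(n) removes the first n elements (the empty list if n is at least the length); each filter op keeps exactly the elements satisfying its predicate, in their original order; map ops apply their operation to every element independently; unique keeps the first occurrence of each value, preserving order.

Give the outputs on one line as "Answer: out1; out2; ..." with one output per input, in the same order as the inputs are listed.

Execution, op by op:
  [17, 45, -21] -> [15, 43, -23] -> [-60, -172, 92] -> [-60, -172, 92] -> [420, 1204, -644]
  [5, -40, -42, 7, -3, 33, -43, 35, -20, 19] -> [3, -42, -44, 5, -5, 31, -45, 33, -22, 17] -> [-12, 168, 176, -20, 20, -124, 180, -132, 88, -68] -> [-12, 168, 176, -20, 20, -124, 180, -132, 88, -68] -> [84, -1176, -1232, 140, -140, 868, -1260, 924, -616, 476]
  [-9, 22, -8, 45, 3] -> [-11, 20, -10, 43, 1] -> [44, -80, 40, -172, -4] -> [44, -80, 40, -172, -4] -> [-308, 560, -280, 1204, 28]
  [50, -40, 50, 1, -13, -7, -41] -> [48, -42, 48, -1, -15, -9, -43] -> [-192, 168, -192, 4, 60, 36, 172] -> [-192, 168, 4, 60, 36, 172] -> [1344, -1176, -28, -420, -252, -1204]
  [-11, -45, 50, 0, 12, 24, -50, 16] -> [-13, -47, 48, -2, 10, 22, -52, 14] -> [52, 188, -192, 8, -40, -88, 208, -56] -> [52, 188, -192, 8, -40, -88, 208, -56] -> [-364, -1316, 1344, -56, 280, 616, -1456, 392]
  [-28, 5, -44] -> [-30, 3, -46] -> [120, -12, 184] -> [120, -12, 184] -> [-840, 84, -1288]

[420, 1204, -644]; [84, -1176, -1232, 140, -140, 868, -1260, 924, -616, 476]; [-308, 560, -280, 1204, 28]; [1344, -1176, -28, -420, -252, -1204]; [-364, -1316, 1344, -56, 280, 616, -1456, 392]; [-840, 84, -1288]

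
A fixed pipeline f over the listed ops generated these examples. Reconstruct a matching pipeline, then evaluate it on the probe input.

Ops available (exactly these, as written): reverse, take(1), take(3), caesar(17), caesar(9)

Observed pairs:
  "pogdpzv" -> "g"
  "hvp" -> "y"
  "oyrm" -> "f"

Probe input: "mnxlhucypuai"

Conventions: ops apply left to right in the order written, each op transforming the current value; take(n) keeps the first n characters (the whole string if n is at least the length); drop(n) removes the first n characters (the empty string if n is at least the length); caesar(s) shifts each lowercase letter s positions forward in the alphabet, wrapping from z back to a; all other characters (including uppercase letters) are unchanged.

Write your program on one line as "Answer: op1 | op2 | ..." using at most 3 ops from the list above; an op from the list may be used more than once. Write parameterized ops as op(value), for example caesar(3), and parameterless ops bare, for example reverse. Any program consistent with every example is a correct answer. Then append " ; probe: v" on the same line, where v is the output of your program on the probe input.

caesar(17) | take(3) | take(1) ; probe: "d"

Check, running the answer program on each example:
  "pogdpzv" -> "gfxugqm" -> "gfx" -> "g"
  "hvp" -> "ymg" -> "ymg" -> "y"
  "oyrm" -> "fpid" -> "fpi" -> "f"
  probe: "mnxlhucypuai" -> "deocyltpglrz" -> "deo" -> "d"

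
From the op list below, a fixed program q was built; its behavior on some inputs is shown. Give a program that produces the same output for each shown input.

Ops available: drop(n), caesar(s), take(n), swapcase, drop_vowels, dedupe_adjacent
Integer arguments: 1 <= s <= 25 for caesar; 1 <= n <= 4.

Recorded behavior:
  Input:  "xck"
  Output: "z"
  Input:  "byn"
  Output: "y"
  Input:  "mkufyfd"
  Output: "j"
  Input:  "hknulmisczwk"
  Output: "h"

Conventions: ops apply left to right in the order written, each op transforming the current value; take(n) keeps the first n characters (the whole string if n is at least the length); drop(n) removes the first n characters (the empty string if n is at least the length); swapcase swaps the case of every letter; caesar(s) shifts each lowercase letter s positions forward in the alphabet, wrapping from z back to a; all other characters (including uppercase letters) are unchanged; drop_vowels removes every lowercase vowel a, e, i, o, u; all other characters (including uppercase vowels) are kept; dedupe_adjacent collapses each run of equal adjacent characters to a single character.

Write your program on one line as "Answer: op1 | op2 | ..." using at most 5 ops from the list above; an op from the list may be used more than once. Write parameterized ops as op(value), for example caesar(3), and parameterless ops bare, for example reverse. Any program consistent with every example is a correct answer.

drop_vowels | caesar(23) | take(4) | drop_vowels | take(1)

Check, running the answer program on each example:
  "xck" -> "xck" -> "uzh" -> "uzh" -> "zh" -> "z"
  "byn" -> "byn" -> "yvk" -> "yvk" -> "yvk" -> "y"
  "mkufyfd" -> "mkfyfd" -> "jhcvca" -> "jhcv" -> "jhcv" -> "j"
  "hknulmisczwk" -> "hknlmsczwk" -> "ehkijpzwth" -> "ehki" -> "hk" -> "h"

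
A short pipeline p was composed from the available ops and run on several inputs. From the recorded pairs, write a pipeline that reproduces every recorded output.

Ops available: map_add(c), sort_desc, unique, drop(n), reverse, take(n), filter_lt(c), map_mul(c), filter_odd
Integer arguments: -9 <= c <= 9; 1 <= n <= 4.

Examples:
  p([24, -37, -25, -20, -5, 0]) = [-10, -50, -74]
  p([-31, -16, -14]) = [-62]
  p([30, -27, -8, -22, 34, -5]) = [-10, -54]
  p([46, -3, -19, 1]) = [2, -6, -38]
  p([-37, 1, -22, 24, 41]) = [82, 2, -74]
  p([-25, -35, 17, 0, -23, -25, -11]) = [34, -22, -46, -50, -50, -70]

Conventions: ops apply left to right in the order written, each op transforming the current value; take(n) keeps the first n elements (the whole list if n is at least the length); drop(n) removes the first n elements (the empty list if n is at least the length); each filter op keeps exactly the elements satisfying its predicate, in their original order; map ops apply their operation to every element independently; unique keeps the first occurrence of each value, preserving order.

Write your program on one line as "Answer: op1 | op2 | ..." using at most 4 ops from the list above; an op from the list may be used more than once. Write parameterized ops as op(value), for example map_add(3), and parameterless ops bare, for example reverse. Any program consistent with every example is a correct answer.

filter_odd | reverse | sort_desc | map_mul(2)

Check, running the answer program on each example:
  [24, -37, -25, -20, -5, 0] -> [-37, -25, -5] -> [-5, -25, -37] -> [-5, -25, -37] -> [-10, -50, -74]
  [-31, -16, -14] -> [-31] -> [-31] -> [-31] -> [-62]
  [30, -27, -8, -22, 34, -5] -> [-27, -5] -> [-5, -27] -> [-5, -27] -> [-10, -54]
  [46, -3, -19, 1] -> [-3, -19, 1] -> [1, -19, -3] -> [1, -3, -19] -> [2, -6, -38]
  [-37, 1, -22, 24, 41] -> [-37, 1, 41] -> [41, 1, -37] -> [41, 1, -37] -> [82, 2, -74]
  [-25, -35, 17, 0, -23, -25, -11] -> [-25, -35, 17, -23, -25, -11] -> [-11, -25, -23, 17, -35, -25] -> [17, -11, -23, -25, -25, -35] -> [34, -22, -46, -50, -50, -70]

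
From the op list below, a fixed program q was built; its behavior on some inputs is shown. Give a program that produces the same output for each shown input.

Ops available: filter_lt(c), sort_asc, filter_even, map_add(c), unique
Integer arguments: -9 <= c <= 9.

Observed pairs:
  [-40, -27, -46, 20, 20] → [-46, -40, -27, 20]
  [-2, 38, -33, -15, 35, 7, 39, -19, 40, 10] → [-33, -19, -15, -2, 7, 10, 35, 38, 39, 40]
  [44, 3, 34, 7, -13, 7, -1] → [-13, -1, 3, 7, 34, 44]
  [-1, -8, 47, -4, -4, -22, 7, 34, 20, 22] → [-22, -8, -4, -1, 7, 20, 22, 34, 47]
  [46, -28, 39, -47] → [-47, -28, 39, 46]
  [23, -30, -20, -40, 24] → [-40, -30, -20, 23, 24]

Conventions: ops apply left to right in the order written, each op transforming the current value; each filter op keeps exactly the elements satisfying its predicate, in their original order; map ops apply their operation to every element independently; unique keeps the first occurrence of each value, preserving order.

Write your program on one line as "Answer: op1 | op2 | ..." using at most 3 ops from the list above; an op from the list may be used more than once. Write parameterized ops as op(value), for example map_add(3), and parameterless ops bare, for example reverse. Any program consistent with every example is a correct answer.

unique | sort_asc

Check, running the answer program on each example:
  [-40, -27, -46, 20, 20] -> [-40, -27, -46, 20] -> [-46, -40, -27, 20]
  [-2, 38, -33, -15, 35, 7, 39, -19, 40, 10] -> [-2, 38, -33, -15, 35, 7, 39, -19, 40, 10] -> [-33, -19, -15, -2, 7, 10, 35, 38, 39, 40]
  [44, 3, 34, 7, -13, 7, -1] -> [44, 3, 34, 7, -13, -1] -> [-13, -1, 3, 7, 34, 44]
  [-1, -8, 47, -4, -4, -22, 7, 34, 20, 22] -> [-1, -8, 47, -4, -22, 7, 34, 20, 22] -> [-22, -8, -4, -1, 7, 20, 22, 34, 47]
  [46, -28, 39, -47] -> [46, -28, 39, -47] -> [-47, -28, 39, 46]
  [23, -30, -20, -40, 24] -> [23, -30, -20, -40, 24] -> [-40, -30, -20, 23, 24]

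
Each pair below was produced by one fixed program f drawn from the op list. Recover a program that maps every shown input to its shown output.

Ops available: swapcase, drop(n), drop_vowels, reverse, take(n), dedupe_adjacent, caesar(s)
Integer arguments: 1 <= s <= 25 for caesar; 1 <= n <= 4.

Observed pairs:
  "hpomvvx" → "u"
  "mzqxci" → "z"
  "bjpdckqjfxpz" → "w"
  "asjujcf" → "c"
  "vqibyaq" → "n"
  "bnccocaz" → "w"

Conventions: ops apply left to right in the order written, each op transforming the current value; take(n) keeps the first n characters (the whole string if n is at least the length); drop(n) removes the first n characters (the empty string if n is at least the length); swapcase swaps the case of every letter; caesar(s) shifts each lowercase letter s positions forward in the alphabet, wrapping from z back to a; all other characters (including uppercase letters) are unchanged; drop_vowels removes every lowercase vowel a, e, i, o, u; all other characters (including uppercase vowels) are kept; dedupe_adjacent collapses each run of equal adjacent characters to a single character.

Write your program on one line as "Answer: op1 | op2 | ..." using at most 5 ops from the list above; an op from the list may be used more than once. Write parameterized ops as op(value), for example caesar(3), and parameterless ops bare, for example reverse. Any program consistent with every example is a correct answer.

drop(2) | drop_vowels | reverse | caesar(23) | take(1)

Check, running the answer program on each example:
  "hpomvvx" -> "omvvx" -> "mvvx" -> "xvvm" -> "ussj" -> "u"
  "mzqxci" -> "qxci" -> "qxc" -> "cxq" -> "zun" -> "z"
  "bjpdckqjfxpz" -> "pdckqjfxpz" -> "pdckqjfxpz" -> "zpxfjqkcdp" -> "wmucgnhzam" -> "w"
  "asjujcf" -> "jujcf" -> "jjcf" -> "fcjj" -> "czgg" -> "c"
  "vqibyaq" -> "ibyaq" -> "byq" -> "qyb" -> "nvy" -> "n"
  "bnccocaz" -> "ccocaz" -> "cccz" -> "zccc" -> "wzzz" -> "w"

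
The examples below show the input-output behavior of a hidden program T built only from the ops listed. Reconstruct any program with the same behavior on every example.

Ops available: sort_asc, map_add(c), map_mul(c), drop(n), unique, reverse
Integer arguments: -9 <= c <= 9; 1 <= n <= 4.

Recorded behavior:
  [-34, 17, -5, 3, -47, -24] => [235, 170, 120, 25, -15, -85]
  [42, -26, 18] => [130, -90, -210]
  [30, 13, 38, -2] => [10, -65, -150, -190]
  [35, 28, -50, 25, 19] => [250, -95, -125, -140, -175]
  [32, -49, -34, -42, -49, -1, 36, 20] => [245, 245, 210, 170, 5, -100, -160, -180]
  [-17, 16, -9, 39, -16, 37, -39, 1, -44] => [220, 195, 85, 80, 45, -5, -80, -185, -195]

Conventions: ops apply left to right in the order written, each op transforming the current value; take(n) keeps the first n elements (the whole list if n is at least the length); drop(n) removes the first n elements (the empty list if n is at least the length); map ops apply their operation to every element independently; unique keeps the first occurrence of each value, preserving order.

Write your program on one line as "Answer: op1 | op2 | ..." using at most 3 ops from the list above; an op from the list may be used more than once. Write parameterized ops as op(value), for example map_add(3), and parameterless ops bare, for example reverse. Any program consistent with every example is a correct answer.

sort_asc | map_mul(-5)

Check, running the answer program on each example:
  [-34, 17, -5, 3, -47, -24] -> [-47, -34, -24, -5, 3, 17] -> [235, 170, 120, 25, -15, -85]
  [42, -26, 18] -> [-26, 18, 42] -> [130, -90, -210]
  [30, 13, 38, -2] -> [-2, 13, 30, 38] -> [10, -65, -150, -190]
  [35, 28, -50, 25, 19] -> [-50, 19, 25, 28, 35] -> [250, -95, -125, -140, -175]
  [32, -49, -34, -42, -49, -1, 36, 20] -> [-49, -49, -42, -34, -1, 20, 32, 36] -> [245, 245, 210, 170, 5, -100, -160, -180]
  [-17, 16, -9, 39, -16, 37, -39, 1, -44] -> [-44, -39, -17, -16, -9, 1, 16, 37, 39] -> [220, 195, 85, 80, 45, -5, -80, -185, -195]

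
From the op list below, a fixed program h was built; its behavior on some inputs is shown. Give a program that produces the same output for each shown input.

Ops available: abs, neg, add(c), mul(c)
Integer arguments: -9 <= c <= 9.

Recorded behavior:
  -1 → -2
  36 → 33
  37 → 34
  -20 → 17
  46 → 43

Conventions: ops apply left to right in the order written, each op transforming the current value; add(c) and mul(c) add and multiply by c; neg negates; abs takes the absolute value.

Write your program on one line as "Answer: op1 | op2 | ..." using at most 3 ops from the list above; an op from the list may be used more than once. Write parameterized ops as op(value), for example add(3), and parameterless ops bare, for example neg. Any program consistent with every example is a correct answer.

abs | add(-3)

Check, running the answer program on each example:
  -1 -> 1 -> -2
  36 -> 36 -> 33
  37 -> 37 -> 34
  -20 -> 20 -> 17
  46 -> 46 -> 43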